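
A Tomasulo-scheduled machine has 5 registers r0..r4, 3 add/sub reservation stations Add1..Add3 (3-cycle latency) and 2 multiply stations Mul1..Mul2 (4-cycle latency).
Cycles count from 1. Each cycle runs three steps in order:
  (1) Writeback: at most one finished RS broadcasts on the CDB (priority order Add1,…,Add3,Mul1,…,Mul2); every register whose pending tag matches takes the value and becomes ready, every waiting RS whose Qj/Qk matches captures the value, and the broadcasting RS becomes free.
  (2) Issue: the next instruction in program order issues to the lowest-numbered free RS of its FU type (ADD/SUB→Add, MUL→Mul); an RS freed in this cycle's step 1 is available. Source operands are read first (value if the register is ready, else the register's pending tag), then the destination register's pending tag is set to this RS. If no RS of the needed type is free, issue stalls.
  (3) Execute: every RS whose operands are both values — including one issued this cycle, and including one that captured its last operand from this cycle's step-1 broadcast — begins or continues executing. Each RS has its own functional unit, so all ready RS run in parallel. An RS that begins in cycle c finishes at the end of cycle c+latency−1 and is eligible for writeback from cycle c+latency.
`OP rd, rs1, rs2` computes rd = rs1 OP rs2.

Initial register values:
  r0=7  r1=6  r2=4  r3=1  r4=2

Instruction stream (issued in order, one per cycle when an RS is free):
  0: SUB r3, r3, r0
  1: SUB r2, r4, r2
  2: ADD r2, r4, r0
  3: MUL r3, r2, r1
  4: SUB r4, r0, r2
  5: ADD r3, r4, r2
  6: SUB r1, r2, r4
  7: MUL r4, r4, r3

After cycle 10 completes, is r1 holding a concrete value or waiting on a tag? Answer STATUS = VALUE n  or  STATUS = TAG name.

STATUS = TAG Add3

  c1: issue SUB r3<-Add1  regs: r0:7,r1:6,r2:4,r3:Add1,r4:2
  c2: issue SUB r2<-Add2  regs: r0:7,r1:6,r2:Add2,r3:Add1,r4:2
  c3: issue ADD r2<-Add3  regs: r0:7,r1:6,r2:Add3,r3:Add1,r4:2
  c4: CDB Add1=-6; issue MUL r3<-Mul1  regs: r0:7,r1:6,r2:Add3,r3:Mul1,r4:2
  c5: CDB Add2=-2; issue SUB r4<-Add1  regs: r0:7,r1:6,r2:Add3,r3:Mul1,r4:Add1
  c6: CDB Add3=9; issue ADD r3<-Add2  regs: r0:7,r1:6,r2:9,r3:Add2,r4:Add1
  c7: issue SUB r1<-Add3  regs: r0:7,r1:Add3,r2:9,r3:Add2,r4:Add1
  c8: issue MUL r4<-Mul2  regs: r0:7,r1:Add3,r2:9,r3:Add2,r4:Mul2
  c9: CDB Add1=-2  regs: r0:7,r1:Add3,r2:9,r3:Add2,r4:Mul2
  c10: CDB Mul1=54  regs: r0:7,r1:Add3,r2:9,r3:Add2,r4:Mul2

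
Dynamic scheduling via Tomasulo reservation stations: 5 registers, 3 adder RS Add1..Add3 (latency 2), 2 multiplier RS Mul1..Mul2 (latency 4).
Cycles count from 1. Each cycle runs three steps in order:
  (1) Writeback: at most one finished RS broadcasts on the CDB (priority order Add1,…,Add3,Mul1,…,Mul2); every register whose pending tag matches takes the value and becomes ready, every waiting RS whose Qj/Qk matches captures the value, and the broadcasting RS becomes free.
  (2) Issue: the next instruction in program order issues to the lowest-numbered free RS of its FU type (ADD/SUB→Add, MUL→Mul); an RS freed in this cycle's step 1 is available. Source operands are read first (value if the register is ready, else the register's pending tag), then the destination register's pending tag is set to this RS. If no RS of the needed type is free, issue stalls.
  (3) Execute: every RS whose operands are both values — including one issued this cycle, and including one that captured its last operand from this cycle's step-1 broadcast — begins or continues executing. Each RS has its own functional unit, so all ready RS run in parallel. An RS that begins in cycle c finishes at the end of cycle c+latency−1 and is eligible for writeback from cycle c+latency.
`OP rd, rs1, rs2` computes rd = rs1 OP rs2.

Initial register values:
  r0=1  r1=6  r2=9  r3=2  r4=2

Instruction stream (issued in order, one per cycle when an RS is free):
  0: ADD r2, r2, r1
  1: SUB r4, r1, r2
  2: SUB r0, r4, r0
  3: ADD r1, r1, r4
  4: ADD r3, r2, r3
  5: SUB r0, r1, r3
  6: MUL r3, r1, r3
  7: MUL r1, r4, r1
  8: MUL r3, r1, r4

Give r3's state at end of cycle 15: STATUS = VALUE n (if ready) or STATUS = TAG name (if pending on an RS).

STATUS = TAG Mul1

c1: issue ADD r2<-Add1 | r0:1,r1:6,r2:Add1,r3:2,r4:2
c2: issue SUB r4<-Add2 | r0:1,r1:6,r2:Add1,r3:2,r4:Add2
c3: CDB Add1=15; issue SUB r0<-Add1 | r0:Add1,r1:6,r2:15,r3:2,r4:Add2
c4: issue ADD r1<-Add3 | r0:Add1,r1:Add3,r2:15,r3:2,r4:Add2
c5: CDB Add2=-9; issue ADD r3<-Add2 | r0:Add1,r1:Add3,r2:15,r3:Add2,r4:-9
c6: stall | r0:Add1,r1:Add3,r2:15,r3:Add2,r4:-9
c7: CDB Add1=-10; issue SUB r0<-Add1 | r0:Add1,r1:Add3,r2:15,r3:Add2,r4:-9
c8: CDB Add2=17; issue MUL r3<-Mul1 | r0:Add1,r1:Add3,r2:15,r3:Mul1,r4:-9
c9: CDB Add3=-3; issue MUL r1<-Mul2 | r0:Add1,r1:Mul2,r2:15,r3:Mul1,r4:-9
c10: stall | r0:Add1,r1:Mul2,r2:15,r3:Mul1,r4:-9
c11: CDB Add1=-20; stall | r0:-20,r1:Mul2,r2:15,r3:Mul1,r4:-9
c12: stall | r0:-20,r1:Mul2,r2:15,r3:Mul1,r4:-9
c13: CDB Mul1=-51; issue MUL r3<-Mul1 | r0:-20,r1:Mul2,r2:15,r3:Mul1,r4:-9
c14: CDB Mul2=27 | r0:-20,r1:27,r2:15,r3:Mul1,r4:-9
c15: - | r0:-20,r1:27,r2:15,r3:Mul1,r4:-9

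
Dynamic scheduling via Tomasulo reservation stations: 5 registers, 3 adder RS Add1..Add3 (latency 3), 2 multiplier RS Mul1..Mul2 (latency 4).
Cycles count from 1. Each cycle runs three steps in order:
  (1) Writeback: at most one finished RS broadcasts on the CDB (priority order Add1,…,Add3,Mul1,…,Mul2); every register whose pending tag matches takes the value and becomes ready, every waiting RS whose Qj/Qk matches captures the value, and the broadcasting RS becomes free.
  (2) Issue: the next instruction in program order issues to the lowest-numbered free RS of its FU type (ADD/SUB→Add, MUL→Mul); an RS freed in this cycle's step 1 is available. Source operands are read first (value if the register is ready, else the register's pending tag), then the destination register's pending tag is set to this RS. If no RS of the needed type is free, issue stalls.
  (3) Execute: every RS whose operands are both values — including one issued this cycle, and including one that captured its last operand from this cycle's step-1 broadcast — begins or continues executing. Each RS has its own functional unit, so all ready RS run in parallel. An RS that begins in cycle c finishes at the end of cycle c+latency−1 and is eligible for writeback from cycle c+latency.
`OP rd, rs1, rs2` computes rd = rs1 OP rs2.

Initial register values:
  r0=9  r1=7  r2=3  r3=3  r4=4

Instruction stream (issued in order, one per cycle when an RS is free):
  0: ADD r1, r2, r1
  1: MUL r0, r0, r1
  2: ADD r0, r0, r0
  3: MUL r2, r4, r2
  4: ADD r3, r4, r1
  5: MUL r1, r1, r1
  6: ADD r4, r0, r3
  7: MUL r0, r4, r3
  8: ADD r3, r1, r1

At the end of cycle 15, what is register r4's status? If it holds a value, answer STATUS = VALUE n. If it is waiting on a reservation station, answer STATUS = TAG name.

c1: issue ADD r1<-Add1 | r0:9,r1:Add1,r2:3,r3:3,r4:4
c2: issue MUL r0<-Mul1 | r0:Mul1,r1:Add1,r2:3,r3:3,r4:4
c3: issue ADD r0<-Add2 | r0:Add2,r1:Add1,r2:3,r3:3,r4:4
c4: CDB Add1=10; issue MUL r2<-Mul2 | r0:Add2,r1:10,r2:Mul2,r3:3,r4:4
c5: issue ADD r3<-Add1 | r0:Add2,r1:10,r2:Mul2,r3:Add1,r4:4
c6: stall | r0:Add2,r1:10,r2:Mul2,r3:Add1,r4:4
c7: stall | r0:Add2,r1:10,r2:Mul2,r3:Add1,r4:4
c8: CDB Add1=14; stall | r0:Add2,r1:10,r2:Mul2,r3:14,r4:4
c9: CDB Mul1=90; issue MUL r1<-Mul1 | r0:Add2,r1:Mul1,r2:Mul2,r3:14,r4:4
c10: CDB Mul2=12; issue ADD r4<-Add1 | r0:Add2,r1:Mul1,r2:12,r3:14,r4:Add1
c11: issue MUL r0<-Mul2 | r0:Mul2,r1:Mul1,r2:12,r3:14,r4:Add1
c12: CDB Add2=180; issue ADD r3<-Add2 | r0:Mul2,r1:Mul1,r2:12,r3:Add2,r4:Add1
c13: CDB Mul1=100 | r0:Mul2,r1:100,r2:12,r3:Add2,r4:Add1
c14: - | r0:Mul2,r1:100,r2:12,r3:Add2,r4:Add1
c15: CDB Add1=194 | r0:Mul2,r1:100,r2:12,r3:Add2,r4:194

STATUS = VALUE 194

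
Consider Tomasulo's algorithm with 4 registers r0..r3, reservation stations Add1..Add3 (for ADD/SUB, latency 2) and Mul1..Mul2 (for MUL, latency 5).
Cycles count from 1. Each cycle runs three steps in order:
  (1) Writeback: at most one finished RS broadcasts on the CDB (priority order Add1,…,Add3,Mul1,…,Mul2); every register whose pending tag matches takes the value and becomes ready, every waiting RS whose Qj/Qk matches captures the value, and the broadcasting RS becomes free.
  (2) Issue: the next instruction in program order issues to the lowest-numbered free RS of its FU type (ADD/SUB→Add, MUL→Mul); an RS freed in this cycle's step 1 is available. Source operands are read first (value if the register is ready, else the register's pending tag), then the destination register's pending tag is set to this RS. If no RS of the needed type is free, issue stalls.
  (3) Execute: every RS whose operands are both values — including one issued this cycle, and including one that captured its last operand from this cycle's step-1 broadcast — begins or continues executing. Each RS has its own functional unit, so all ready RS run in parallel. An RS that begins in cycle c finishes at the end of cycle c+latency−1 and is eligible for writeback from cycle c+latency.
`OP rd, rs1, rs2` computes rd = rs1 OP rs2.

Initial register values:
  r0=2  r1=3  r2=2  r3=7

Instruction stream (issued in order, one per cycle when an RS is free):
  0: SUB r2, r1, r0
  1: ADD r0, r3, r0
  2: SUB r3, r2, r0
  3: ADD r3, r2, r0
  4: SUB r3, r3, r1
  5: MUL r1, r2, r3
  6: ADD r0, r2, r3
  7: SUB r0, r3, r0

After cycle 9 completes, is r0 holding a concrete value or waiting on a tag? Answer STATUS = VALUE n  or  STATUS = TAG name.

STATUS = TAG Add2

cycle 1: issue SUB r2<-Add1 // r0:2,r1:3,r2:Add1,r3:7
cycle 2: issue ADD r0<-Add2 // r0:Add2,r1:3,r2:Add1,r3:7
cycle 3: CDB Add1=1; issue SUB r3<-Add1 // r0:Add2,r1:3,r2:1,r3:Add1
cycle 4: CDB Add2=9; issue ADD r3<-Add2 // r0:9,r1:3,r2:1,r3:Add2
cycle 5: issue SUB r3<-Add3 // r0:9,r1:3,r2:1,r3:Add3
cycle 6: CDB Add1=-8; issue MUL r1<-Mul1 // r0:9,r1:Mul1,r2:1,r3:Add3
cycle 7: CDB Add2=10; issue ADD r0<-Add1 // r0:Add1,r1:Mul1,r2:1,r3:Add3
cycle 8: issue SUB r0<-Add2 // r0:Add2,r1:Mul1,r2:1,r3:Add3
cycle 9: CDB Add3=7 // r0:Add2,r1:Mul1,r2:1,r3:7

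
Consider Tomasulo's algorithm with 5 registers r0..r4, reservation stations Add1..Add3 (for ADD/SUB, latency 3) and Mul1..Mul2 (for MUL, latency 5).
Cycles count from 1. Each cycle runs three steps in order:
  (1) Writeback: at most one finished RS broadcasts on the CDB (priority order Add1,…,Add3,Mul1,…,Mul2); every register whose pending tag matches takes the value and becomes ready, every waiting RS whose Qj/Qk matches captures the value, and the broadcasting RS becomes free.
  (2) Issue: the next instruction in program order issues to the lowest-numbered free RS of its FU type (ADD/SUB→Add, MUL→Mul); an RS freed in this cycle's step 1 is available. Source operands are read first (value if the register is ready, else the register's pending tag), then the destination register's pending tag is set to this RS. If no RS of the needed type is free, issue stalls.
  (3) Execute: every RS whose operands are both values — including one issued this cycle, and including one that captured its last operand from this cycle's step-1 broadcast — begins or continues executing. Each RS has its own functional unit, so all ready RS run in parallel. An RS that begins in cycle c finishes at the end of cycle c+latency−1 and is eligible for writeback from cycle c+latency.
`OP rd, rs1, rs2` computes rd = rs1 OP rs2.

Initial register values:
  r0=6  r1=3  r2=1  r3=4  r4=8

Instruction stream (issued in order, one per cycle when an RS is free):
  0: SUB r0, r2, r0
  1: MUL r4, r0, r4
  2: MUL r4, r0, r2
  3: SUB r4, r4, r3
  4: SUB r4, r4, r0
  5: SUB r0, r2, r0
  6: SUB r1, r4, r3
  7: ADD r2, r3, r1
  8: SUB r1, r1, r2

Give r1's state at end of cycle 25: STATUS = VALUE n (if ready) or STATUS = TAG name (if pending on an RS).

STATUS = TAG Add2

cycle 1: issue SUB r0<-Add1 // r0:Add1,r1:3,r2:1,r3:4,r4:8
cycle 2: issue MUL r4<-Mul1 // r0:Add1,r1:3,r2:1,r3:4,r4:Mul1
cycle 3: issue MUL r4<-Mul2 // r0:Add1,r1:3,r2:1,r3:4,r4:Mul2
cycle 4: CDB Add1=-5; issue SUB r4<-Add1 // r0:-5,r1:3,r2:1,r3:4,r4:Add1
cycle 5: issue SUB r4<-Add2 // r0:-5,r1:3,r2:1,r3:4,r4:Add2
cycle 6: issue SUB r0<-Add3 // r0:Add3,r1:3,r2:1,r3:4,r4:Add2
cycle 7: stall // r0:Add3,r1:3,r2:1,r3:4,r4:Add2
cycle 8: stall // r0:Add3,r1:3,r2:1,r3:4,r4:Add2
cycle 9: CDB Add3=6; issue SUB r1<-Add3 // r0:6,r1:Add3,r2:1,r3:4,r4:Add2
cycle 10: CDB Mul1=-40; stall // r0:6,r1:Add3,r2:1,r3:4,r4:Add2
cycle 11: CDB Mul2=-5; stall // r0:6,r1:Add3,r2:1,r3:4,r4:Add2
cycle 12: stall // r0:6,r1:Add3,r2:1,r3:4,r4:Add2
cycle 13: stall // r0:6,r1:Add3,r2:1,r3:4,r4:Add2
cycle 14: CDB Add1=-9; issue ADD r2<-Add1 // r0:6,r1:Add3,r2:Add1,r3:4,r4:Add2
cycle 15: stall // r0:6,r1:Add3,r2:Add1,r3:4,r4:Add2
cycle 16: stall // r0:6,r1:Add3,r2:Add1,r3:4,r4:Add2
cycle 17: CDB Add2=-4; issue SUB r1<-Add2 // r0:6,r1:Add2,r2:Add1,r3:4,r4:-4
cycle 18: - // r0:6,r1:Add2,r2:Add1,r3:4,r4:-4
cycle 19: - // r0:6,r1:Add2,r2:Add1,r3:4,r4:-4
cycle 20: CDB Add3=-8 // r0:6,r1:Add2,r2:Add1,r3:4,r4:-4
cycle 21: - // r0:6,r1:Add2,r2:Add1,r3:4,r4:-4
cycle 22: - // r0:6,r1:Add2,r2:Add1,r3:4,r4:-4
cycle 23: CDB Add1=-4 // r0:6,r1:Add2,r2:-4,r3:4,r4:-4
cycle 24: - // r0:6,r1:Add2,r2:-4,r3:4,r4:-4
cycle 25: - // r0:6,r1:Add2,r2:-4,r3:4,r4:-4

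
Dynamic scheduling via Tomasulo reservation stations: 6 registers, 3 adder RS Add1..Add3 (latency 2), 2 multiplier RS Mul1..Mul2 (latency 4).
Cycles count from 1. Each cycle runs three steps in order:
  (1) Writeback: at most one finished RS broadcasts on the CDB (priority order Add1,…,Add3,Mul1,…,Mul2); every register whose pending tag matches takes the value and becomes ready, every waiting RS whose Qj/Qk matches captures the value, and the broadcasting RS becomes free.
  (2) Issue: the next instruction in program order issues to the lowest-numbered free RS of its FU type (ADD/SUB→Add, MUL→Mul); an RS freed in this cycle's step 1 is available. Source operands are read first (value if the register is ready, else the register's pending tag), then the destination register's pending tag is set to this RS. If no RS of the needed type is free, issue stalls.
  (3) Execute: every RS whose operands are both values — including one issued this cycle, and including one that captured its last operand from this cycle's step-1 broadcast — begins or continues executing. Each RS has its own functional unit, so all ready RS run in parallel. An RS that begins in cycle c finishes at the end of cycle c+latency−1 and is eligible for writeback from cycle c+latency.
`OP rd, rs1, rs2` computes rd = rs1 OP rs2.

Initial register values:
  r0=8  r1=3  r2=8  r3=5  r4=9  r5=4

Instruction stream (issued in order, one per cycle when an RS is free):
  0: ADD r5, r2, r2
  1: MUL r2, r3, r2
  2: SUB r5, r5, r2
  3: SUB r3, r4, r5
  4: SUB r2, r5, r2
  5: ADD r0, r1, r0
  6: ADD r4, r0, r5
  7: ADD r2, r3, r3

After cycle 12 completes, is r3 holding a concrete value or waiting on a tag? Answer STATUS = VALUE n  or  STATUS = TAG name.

cycle 1: issue ADD r5<-Add1 // r0:8,r1:3,r2:8,r3:5,r4:9,r5:Add1
cycle 2: issue MUL r2<-Mul1 // r0:8,r1:3,r2:Mul1,r3:5,r4:9,r5:Add1
cycle 3: CDB Add1=16; issue SUB r5<-Add1 // r0:8,r1:3,r2:Mul1,r3:5,r4:9,r5:Add1
cycle 4: issue SUB r3<-Add2 // r0:8,r1:3,r2:Mul1,r3:Add2,r4:9,r5:Add1
cycle 5: issue SUB r2<-Add3 // r0:8,r1:3,r2:Add3,r3:Add2,r4:9,r5:Add1
cycle 6: CDB Mul1=40; stall // r0:8,r1:3,r2:Add3,r3:Add2,r4:9,r5:Add1
cycle 7: stall // r0:8,r1:3,r2:Add3,r3:Add2,r4:9,r5:Add1
cycle 8: CDB Add1=-24; issue ADD r0<-Add1 // r0:Add1,r1:3,r2:Add3,r3:Add2,r4:9,r5:-24
cycle 9: stall // r0:Add1,r1:3,r2:Add3,r3:Add2,r4:9,r5:-24
cycle 10: CDB Add1=11; issue ADD r4<-Add1 // r0:11,r1:3,r2:Add3,r3:Add2,r4:Add1,r5:-24
cycle 11: CDB Add2=33; issue ADD r2<-Add2 // r0:11,r1:3,r2:Add2,r3:33,r4:Add1,r5:-24
cycle 12: CDB Add1=-13 // r0:11,r1:3,r2:Add2,r3:33,r4:-13,r5:-24

STATUS = VALUE 33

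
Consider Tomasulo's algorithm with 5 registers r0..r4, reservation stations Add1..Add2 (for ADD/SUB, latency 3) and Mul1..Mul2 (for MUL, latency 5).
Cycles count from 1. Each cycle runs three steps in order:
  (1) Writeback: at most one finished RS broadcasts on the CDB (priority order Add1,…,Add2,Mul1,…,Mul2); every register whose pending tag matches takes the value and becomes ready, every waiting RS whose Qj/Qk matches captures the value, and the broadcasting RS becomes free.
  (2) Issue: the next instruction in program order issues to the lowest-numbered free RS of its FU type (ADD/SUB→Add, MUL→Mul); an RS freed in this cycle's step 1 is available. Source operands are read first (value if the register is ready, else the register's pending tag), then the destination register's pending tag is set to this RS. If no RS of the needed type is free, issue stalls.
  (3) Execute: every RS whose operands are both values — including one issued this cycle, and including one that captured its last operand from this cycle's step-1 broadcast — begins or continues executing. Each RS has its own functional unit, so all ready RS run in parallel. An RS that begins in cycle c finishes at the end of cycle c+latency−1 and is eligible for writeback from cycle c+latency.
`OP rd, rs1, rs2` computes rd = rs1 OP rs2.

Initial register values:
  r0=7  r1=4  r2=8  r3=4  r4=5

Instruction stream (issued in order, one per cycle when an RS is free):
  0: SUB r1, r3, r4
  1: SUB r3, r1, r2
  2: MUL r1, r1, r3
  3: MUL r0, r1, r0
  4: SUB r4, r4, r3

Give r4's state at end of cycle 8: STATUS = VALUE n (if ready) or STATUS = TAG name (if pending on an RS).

STATUS = TAG Add1

c1: issue SUB r1<-Add1 | r0:7,r1:Add1,r2:8,r3:4,r4:5
c2: issue SUB r3<-Add2 | r0:7,r1:Add1,r2:8,r3:Add2,r4:5
c3: issue MUL r1<-Mul1 | r0:7,r1:Mul1,r2:8,r3:Add2,r4:5
c4: CDB Add1=-1; issue MUL r0<-Mul2 | r0:Mul2,r1:Mul1,r2:8,r3:Add2,r4:5
c5: issue SUB r4<-Add1 | r0:Mul2,r1:Mul1,r2:8,r3:Add2,r4:Add1
c6: - | r0:Mul2,r1:Mul1,r2:8,r3:Add2,r4:Add1
c7: CDB Add2=-9 | r0:Mul2,r1:Mul1,r2:8,r3:-9,r4:Add1
c8: - | r0:Mul2,r1:Mul1,r2:8,r3:-9,r4:Add1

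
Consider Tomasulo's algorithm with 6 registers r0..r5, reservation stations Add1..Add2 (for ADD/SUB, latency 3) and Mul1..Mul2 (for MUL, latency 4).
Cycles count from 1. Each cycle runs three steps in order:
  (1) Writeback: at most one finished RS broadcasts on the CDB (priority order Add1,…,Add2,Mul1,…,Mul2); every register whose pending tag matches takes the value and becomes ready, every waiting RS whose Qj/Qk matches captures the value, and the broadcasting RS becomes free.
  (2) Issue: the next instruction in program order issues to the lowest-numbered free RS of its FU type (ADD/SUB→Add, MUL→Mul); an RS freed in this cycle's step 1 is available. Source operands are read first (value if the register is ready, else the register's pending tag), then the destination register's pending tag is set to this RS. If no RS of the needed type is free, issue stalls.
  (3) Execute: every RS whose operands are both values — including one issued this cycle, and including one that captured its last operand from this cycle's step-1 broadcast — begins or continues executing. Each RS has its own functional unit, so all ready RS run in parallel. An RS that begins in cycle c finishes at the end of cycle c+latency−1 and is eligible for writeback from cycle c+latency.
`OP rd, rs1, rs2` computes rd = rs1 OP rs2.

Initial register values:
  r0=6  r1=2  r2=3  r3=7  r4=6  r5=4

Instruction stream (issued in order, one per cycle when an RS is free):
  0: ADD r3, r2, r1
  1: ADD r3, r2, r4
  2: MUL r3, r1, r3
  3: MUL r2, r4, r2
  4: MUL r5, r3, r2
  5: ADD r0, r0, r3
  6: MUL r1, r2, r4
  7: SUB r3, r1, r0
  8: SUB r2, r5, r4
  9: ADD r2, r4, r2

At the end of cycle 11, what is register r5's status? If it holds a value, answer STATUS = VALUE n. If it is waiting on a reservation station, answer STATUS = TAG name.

  c1: issue ADD r3<-Add1  regs: r0:6,r1:2,r2:3,r3:Add1,r4:6,r5:4
  c2: issue ADD r3<-Add2  regs: r0:6,r1:2,r2:3,r3:Add2,r4:6,r5:4
  c3: issue MUL r3<-Mul1  regs: r0:6,r1:2,r2:3,r3:Mul1,r4:6,r5:4
  c4: CDB Add1=5; issue MUL r2<-Mul2  regs: r0:6,r1:2,r2:Mul2,r3:Mul1,r4:6,r5:4
  c5: CDB Add2=9; stall  regs: r0:6,r1:2,r2:Mul2,r3:Mul1,r4:6,r5:4
  c6: stall  regs: r0:6,r1:2,r2:Mul2,r3:Mul1,r4:6,r5:4
  c7: stall  regs: r0:6,r1:2,r2:Mul2,r3:Mul1,r4:6,r5:4
  c8: CDB Mul2=18; issue MUL r5<-Mul2  regs: r0:6,r1:2,r2:18,r3:Mul1,r4:6,r5:Mul2
  c9: CDB Mul1=18; issue ADD r0<-Add1  regs: r0:Add1,r1:2,r2:18,r3:18,r4:6,r5:Mul2
  c10: issue MUL r1<-Mul1  regs: r0:Add1,r1:Mul1,r2:18,r3:18,r4:6,r5:Mul2
  c11: issue SUB r3<-Add2  regs: r0:Add1,r1:Mul1,r2:18,r3:Add2,r4:6,r5:Mul2

STATUS = TAG Mul2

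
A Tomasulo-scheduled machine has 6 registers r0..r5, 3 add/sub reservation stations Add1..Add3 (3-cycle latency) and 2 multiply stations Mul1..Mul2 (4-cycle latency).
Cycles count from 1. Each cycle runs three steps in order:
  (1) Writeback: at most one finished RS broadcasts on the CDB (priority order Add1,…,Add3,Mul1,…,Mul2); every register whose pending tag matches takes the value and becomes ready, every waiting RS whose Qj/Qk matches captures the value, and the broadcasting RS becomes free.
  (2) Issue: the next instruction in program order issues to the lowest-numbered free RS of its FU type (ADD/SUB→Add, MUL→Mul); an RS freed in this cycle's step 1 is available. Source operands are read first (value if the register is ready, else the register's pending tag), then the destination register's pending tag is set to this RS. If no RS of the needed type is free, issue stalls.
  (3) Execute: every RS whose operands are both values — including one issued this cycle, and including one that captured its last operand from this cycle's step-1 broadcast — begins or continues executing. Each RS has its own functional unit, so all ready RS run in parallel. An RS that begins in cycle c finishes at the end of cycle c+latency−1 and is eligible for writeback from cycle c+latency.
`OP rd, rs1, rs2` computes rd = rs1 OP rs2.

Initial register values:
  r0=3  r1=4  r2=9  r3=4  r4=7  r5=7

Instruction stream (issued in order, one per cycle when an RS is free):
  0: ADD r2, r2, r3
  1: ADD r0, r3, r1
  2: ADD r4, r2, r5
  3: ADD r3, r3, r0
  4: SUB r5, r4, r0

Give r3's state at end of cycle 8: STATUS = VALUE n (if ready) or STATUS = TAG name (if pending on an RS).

  c1: issue ADD r2<-Add1  regs: r0:3,r1:4,r2:Add1,r3:4,r4:7,r5:7
  c2: issue ADD r0<-Add2  regs: r0:Add2,r1:4,r2:Add1,r3:4,r4:7,r5:7
  c3: issue ADD r4<-Add3  regs: r0:Add2,r1:4,r2:Add1,r3:4,r4:Add3,r5:7
  c4: CDB Add1=13; issue ADD r3<-Add1  regs: r0:Add2,r1:4,r2:13,r3:Add1,r4:Add3,r5:7
  c5: CDB Add2=8; issue SUB r5<-Add2  regs: r0:8,r1:4,r2:13,r3:Add1,r4:Add3,r5:Add2
  c6: -  regs: r0:8,r1:4,r2:13,r3:Add1,r4:Add3,r5:Add2
  c7: CDB Add3=20  regs: r0:8,r1:4,r2:13,r3:Add1,r4:20,r5:Add2
  c8: CDB Add1=12  regs: r0:8,r1:4,r2:13,r3:12,r4:20,r5:Add2

STATUS = VALUE 12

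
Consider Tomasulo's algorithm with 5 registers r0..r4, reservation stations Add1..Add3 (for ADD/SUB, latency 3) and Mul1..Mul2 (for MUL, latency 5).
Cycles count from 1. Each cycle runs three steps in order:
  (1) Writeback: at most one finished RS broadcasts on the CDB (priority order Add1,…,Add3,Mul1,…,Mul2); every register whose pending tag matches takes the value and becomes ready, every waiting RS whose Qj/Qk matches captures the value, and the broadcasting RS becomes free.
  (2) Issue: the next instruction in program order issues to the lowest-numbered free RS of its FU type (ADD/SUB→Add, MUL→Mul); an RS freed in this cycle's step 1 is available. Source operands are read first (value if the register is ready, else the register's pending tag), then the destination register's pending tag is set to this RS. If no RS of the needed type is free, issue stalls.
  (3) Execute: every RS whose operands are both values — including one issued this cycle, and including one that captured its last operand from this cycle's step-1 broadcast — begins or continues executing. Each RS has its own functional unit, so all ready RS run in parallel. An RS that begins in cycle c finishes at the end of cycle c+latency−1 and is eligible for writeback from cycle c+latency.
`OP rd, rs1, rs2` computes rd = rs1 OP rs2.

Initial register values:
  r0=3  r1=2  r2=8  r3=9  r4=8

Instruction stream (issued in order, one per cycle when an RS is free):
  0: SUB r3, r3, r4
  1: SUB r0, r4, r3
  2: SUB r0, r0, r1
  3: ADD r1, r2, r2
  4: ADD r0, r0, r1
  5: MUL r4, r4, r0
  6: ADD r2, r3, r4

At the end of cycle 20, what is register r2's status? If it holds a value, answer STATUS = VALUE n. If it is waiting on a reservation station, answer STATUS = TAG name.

STATUS = TAG Add2

cycle 1: issue SUB r3<-Add1 // r0:3,r1:2,r2:8,r3:Add1,r4:8
cycle 2: issue SUB r0<-Add2 // r0:Add2,r1:2,r2:8,r3:Add1,r4:8
cycle 3: issue SUB r0<-Add3 // r0:Add3,r1:2,r2:8,r3:Add1,r4:8
cycle 4: CDB Add1=1; issue ADD r1<-Add1 // r0:Add3,r1:Add1,r2:8,r3:1,r4:8
cycle 5: stall // r0:Add3,r1:Add1,r2:8,r3:1,r4:8
cycle 6: stall // r0:Add3,r1:Add1,r2:8,r3:1,r4:8
cycle 7: CDB Add1=16; issue ADD r0<-Add1 // r0:Add1,r1:16,r2:8,r3:1,r4:8
cycle 8: CDB Add2=7; issue MUL r4<-Mul1 // r0:Add1,r1:16,r2:8,r3:1,r4:Mul1
cycle 9: issue ADD r2<-Add2 // r0:Add1,r1:16,r2:Add2,r3:1,r4:Mul1
cycle 10: - // r0:Add1,r1:16,r2:Add2,r3:1,r4:Mul1
cycle 11: CDB Add3=5 // r0:Add1,r1:16,r2:Add2,r3:1,r4:Mul1
cycle 12: - // r0:Add1,r1:16,r2:Add2,r3:1,r4:Mul1
cycle 13: - // r0:Add1,r1:16,r2:Add2,r3:1,r4:Mul1
cycle 14: CDB Add1=21 // r0:21,r1:16,r2:Add2,r3:1,r4:Mul1
cycle 15: - // r0:21,r1:16,r2:Add2,r3:1,r4:Mul1
cycle 16: - // r0:21,r1:16,r2:Add2,r3:1,r4:Mul1
cycle 17: - // r0:21,r1:16,r2:Add2,r3:1,r4:Mul1
cycle 18: - // r0:21,r1:16,r2:Add2,r3:1,r4:Mul1
cycle 19: CDB Mul1=168 // r0:21,r1:16,r2:Add2,r3:1,r4:168
cycle 20: - // r0:21,r1:16,r2:Add2,r3:1,r4:168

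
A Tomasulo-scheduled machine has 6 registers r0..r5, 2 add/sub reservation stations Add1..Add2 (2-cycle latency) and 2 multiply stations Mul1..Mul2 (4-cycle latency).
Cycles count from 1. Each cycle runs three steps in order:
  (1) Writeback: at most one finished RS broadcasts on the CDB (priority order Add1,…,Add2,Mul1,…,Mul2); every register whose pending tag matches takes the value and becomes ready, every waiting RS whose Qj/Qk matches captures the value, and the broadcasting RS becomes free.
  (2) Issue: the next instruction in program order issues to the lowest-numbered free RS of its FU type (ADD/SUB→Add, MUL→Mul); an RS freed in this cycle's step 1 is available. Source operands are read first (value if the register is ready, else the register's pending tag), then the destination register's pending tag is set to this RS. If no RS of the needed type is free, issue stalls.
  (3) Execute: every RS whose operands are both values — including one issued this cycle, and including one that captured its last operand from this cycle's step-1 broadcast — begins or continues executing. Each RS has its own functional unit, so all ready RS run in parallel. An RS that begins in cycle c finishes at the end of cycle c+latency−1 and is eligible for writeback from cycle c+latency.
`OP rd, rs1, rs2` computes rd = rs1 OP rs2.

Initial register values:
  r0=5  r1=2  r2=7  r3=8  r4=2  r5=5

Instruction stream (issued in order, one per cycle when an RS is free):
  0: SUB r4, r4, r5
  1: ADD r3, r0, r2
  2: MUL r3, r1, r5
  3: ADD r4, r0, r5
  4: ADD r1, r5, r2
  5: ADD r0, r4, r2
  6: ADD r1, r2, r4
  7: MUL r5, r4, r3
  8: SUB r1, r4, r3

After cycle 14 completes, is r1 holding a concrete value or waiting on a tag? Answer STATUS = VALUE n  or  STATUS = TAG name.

STATUS = VALUE 0

  c1: issue SUB r4<-Add1  regs: r0:5,r1:2,r2:7,r3:8,r4:Add1,r5:5
  c2: issue ADD r3<-Add2  regs: r0:5,r1:2,r2:7,r3:Add2,r4:Add1,r5:5
  c3: CDB Add1=-3; issue MUL r3<-Mul1  regs: r0:5,r1:2,r2:7,r3:Mul1,r4:-3,r5:5
  c4: CDB Add2=12; issue ADD r4<-Add1  regs: r0:5,r1:2,r2:7,r3:Mul1,r4:Add1,r5:5
  c5: issue ADD r1<-Add2  regs: r0:5,r1:Add2,r2:7,r3:Mul1,r4:Add1,r5:5
  c6: CDB Add1=10; issue ADD r0<-Add1  regs: r0:Add1,r1:Add2,r2:7,r3:Mul1,r4:10,r5:5
  c7: CDB Add2=12; issue ADD r1<-Add2  regs: r0:Add1,r1:Add2,r2:7,r3:Mul1,r4:10,r5:5
  c8: CDB Add1=17; issue MUL r5<-Mul2  regs: r0:17,r1:Add2,r2:7,r3:Mul1,r4:10,r5:Mul2
  c9: CDB Add2=17; issue SUB r1<-Add1  regs: r0:17,r1:Add1,r2:7,r3:Mul1,r4:10,r5:Mul2
  c10: CDB Mul1=10  regs: r0:17,r1:Add1,r2:7,r3:10,r4:10,r5:Mul2
  c11: -  regs: r0:17,r1:Add1,r2:7,r3:10,r4:10,r5:Mul2
  c12: CDB Add1=0  regs: r0:17,r1:0,r2:7,r3:10,r4:10,r5:Mul2
  c13: -  regs: r0:17,r1:0,r2:7,r3:10,r4:10,r5:Mul2
  c14: CDB Mul2=100  regs: r0:17,r1:0,r2:7,r3:10,r4:10,r5:100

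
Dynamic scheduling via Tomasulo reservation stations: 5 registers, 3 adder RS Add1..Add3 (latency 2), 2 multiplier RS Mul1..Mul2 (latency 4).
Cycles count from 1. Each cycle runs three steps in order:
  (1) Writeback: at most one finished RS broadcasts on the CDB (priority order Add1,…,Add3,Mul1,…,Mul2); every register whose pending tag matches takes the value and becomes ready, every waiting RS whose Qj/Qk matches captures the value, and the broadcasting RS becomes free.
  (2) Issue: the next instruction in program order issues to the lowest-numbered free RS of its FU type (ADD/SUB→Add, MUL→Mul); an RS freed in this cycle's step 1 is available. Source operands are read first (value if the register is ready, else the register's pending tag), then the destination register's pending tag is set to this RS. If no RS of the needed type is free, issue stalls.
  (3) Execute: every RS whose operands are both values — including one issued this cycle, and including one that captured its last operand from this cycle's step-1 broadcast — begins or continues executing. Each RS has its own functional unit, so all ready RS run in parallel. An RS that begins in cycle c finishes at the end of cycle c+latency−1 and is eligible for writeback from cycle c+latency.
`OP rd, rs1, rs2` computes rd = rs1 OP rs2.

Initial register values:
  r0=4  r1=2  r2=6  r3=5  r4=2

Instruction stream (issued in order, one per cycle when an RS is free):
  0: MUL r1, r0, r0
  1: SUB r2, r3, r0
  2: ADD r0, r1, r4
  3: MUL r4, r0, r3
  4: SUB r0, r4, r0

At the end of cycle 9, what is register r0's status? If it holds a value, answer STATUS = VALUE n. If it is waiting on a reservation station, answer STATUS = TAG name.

  c1: issue MUL r1<-Mul1  regs: r0:4,r1:Mul1,r2:6,r3:5,r4:2
  c2: issue SUB r2<-Add1  regs: r0:4,r1:Mul1,r2:Add1,r3:5,r4:2
  c3: issue ADD r0<-Add2  regs: r0:Add2,r1:Mul1,r2:Add1,r3:5,r4:2
  c4: CDB Add1=1; issue MUL r4<-Mul2  regs: r0:Add2,r1:Mul1,r2:1,r3:5,r4:Mul2
  c5: CDB Mul1=16; issue SUB r0<-Add1  regs: r0:Add1,r1:16,r2:1,r3:5,r4:Mul2
  c6: -  regs: r0:Add1,r1:16,r2:1,r3:5,r4:Mul2
  c7: CDB Add2=18  regs: r0:Add1,r1:16,r2:1,r3:5,r4:Mul2
  c8: -  regs: r0:Add1,r1:16,r2:1,r3:5,r4:Mul2
  c9: -  regs: r0:Add1,r1:16,r2:1,r3:5,r4:Mul2

STATUS = TAG Add1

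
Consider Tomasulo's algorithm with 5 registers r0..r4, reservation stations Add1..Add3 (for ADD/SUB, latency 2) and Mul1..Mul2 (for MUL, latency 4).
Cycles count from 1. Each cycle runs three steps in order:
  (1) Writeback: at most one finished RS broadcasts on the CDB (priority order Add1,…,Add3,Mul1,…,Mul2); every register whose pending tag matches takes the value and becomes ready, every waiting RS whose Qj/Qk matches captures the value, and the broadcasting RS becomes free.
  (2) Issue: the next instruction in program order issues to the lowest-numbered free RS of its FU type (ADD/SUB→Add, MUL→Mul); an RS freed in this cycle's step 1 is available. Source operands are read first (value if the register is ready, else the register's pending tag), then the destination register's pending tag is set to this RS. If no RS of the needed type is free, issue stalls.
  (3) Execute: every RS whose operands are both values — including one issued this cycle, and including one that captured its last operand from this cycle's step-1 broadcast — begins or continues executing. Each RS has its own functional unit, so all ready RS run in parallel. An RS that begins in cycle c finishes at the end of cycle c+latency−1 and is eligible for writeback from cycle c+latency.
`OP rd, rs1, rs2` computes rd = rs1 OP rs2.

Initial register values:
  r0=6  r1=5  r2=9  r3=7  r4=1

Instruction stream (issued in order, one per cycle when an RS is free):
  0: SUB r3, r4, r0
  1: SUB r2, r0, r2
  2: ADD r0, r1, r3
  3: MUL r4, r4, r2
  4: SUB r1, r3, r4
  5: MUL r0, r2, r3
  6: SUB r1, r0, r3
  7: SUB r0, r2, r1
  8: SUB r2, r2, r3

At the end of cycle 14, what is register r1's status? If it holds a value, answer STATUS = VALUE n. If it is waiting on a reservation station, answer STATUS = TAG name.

c1: issue SUB r3<-Add1 | r0:6,r1:5,r2:9,r3:Add1,r4:1
c2: issue SUB r2<-Add2 | r0:6,r1:5,r2:Add2,r3:Add1,r4:1
c3: CDB Add1=-5; issue ADD r0<-Add1 | r0:Add1,r1:5,r2:Add2,r3:-5,r4:1
c4: CDB Add2=-3; issue MUL r4<-Mul1 | r0:Add1,r1:5,r2:-3,r3:-5,r4:Mul1
c5: CDB Add1=0; issue SUB r1<-Add1 | r0:0,r1:Add1,r2:-3,r3:-5,r4:Mul1
c6: issue MUL r0<-Mul2 | r0:Mul2,r1:Add1,r2:-3,r3:-5,r4:Mul1
c7: issue SUB r1<-Add2 | r0:Mul2,r1:Add2,r2:-3,r3:-5,r4:Mul1
c8: CDB Mul1=-3; issue SUB r0<-Add3 | r0:Add3,r1:Add2,r2:-3,r3:-5,r4:-3
c9: stall | r0:Add3,r1:Add2,r2:-3,r3:-5,r4:-3
c10: CDB Add1=-2; issue SUB r2<-Add1 | r0:Add3,r1:Add2,r2:Add1,r3:-5,r4:-3
c11: CDB Mul2=15 | r0:Add3,r1:Add2,r2:Add1,r3:-5,r4:-3
c12: CDB Add1=2 | r0:Add3,r1:Add2,r2:2,r3:-5,r4:-3
c13: CDB Add2=20 | r0:Add3,r1:20,r2:2,r3:-5,r4:-3
c14: - | r0:Add3,r1:20,r2:2,r3:-5,r4:-3

STATUS = VALUE 20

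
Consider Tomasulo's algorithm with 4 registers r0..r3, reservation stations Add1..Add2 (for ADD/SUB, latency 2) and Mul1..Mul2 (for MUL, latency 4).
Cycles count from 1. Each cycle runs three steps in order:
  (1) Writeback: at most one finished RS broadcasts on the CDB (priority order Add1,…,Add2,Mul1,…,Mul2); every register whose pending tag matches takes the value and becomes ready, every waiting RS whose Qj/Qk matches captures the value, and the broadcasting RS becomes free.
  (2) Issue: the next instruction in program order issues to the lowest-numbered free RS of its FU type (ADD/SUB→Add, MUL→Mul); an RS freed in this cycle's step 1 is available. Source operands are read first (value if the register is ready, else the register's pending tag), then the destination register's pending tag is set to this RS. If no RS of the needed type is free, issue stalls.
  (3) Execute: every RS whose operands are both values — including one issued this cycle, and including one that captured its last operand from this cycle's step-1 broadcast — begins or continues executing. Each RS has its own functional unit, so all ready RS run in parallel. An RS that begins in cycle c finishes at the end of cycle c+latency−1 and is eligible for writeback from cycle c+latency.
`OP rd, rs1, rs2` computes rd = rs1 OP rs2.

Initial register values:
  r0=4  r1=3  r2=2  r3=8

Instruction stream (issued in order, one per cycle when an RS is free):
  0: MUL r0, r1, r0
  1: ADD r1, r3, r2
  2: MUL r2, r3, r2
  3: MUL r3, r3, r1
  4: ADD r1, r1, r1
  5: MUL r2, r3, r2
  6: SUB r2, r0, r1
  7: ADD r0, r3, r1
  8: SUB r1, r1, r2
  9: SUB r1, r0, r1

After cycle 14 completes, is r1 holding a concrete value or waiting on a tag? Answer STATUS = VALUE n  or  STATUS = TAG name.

STATUS = VALUE 72

c1: issue MUL r0<-Mul1 | r0:Mul1,r1:3,r2:2,r3:8
c2: issue ADD r1<-Add1 | r0:Mul1,r1:Add1,r2:2,r3:8
c3: issue MUL r2<-Mul2 | r0:Mul1,r1:Add1,r2:Mul2,r3:8
c4: CDB Add1=10; stall | r0:Mul1,r1:10,r2:Mul2,r3:8
c5: CDB Mul1=12; issue MUL r3<-Mul1 | r0:12,r1:10,r2:Mul2,r3:Mul1
c6: issue ADD r1<-Add1 | r0:12,r1:Add1,r2:Mul2,r3:Mul1
c7: CDB Mul2=16; issue MUL r2<-Mul2 | r0:12,r1:Add1,r2:Mul2,r3:Mul1
c8: CDB Add1=20; issue SUB r2<-Add1 | r0:12,r1:20,r2:Add1,r3:Mul1
c9: CDB Mul1=80; issue ADD r0<-Add2 | r0:Add2,r1:20,r2:Add1,r3:80
c10: CDB Add1=-8; issue SUB r1<-Add1 | r0:Add2,r1:Add1,r2:-8,r3:80
c11: CDB Add2=100; issue SUB r1<-Add2 | r0:100,r1:Add2,r2:-8,r3:80
c12: CDB Add1=28 | r0:100,r1:Add2,r2:-8,r3:80
c13: CDB Mul2=1280 | r0:100,r1:Add2,r2:-8,r3:80
c14: CDB Add2=72 | r0:100,r1:72,r2:-8,r3:80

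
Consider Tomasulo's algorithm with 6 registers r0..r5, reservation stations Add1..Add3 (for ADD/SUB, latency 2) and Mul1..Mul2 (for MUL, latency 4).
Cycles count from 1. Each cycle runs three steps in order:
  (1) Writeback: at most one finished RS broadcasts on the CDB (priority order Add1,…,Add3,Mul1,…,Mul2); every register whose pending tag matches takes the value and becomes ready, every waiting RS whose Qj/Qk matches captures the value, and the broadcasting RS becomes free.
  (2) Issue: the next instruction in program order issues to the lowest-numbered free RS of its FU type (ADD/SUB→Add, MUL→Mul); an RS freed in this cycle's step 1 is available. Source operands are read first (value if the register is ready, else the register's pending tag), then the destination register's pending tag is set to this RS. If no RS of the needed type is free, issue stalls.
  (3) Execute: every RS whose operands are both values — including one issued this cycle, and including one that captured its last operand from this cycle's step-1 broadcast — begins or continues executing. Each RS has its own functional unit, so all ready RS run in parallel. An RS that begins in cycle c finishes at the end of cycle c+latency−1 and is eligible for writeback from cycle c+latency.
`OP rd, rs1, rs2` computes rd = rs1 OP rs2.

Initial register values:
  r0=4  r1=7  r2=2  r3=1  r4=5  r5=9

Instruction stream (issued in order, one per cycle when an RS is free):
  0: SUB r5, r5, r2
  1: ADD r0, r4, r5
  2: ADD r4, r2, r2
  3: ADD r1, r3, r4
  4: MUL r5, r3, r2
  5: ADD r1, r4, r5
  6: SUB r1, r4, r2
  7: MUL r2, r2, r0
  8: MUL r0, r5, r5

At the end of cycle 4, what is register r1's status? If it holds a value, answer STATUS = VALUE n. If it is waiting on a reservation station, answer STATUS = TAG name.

STATUS = TAG Add3

c1: issue SUB r5<-Add1 | r0:4,r1:7,r2:2,r3:1,r4:5,r5:Add1
c2: issue ADD r0<-Add2 | r0:Add2,r1:7,r2:2,r3:1,r4:5,r5:Add1
c3: CDB Add1=7; issue ADD r4<-Add1 | r0:Add2,r1:7,r2:2,r3:1,r4:Add1,r5:7
c4: issue ADD r1<-Add3 | r0:Add2,r1:Add3,r2:2,r3:1,r4:Add1,r5:7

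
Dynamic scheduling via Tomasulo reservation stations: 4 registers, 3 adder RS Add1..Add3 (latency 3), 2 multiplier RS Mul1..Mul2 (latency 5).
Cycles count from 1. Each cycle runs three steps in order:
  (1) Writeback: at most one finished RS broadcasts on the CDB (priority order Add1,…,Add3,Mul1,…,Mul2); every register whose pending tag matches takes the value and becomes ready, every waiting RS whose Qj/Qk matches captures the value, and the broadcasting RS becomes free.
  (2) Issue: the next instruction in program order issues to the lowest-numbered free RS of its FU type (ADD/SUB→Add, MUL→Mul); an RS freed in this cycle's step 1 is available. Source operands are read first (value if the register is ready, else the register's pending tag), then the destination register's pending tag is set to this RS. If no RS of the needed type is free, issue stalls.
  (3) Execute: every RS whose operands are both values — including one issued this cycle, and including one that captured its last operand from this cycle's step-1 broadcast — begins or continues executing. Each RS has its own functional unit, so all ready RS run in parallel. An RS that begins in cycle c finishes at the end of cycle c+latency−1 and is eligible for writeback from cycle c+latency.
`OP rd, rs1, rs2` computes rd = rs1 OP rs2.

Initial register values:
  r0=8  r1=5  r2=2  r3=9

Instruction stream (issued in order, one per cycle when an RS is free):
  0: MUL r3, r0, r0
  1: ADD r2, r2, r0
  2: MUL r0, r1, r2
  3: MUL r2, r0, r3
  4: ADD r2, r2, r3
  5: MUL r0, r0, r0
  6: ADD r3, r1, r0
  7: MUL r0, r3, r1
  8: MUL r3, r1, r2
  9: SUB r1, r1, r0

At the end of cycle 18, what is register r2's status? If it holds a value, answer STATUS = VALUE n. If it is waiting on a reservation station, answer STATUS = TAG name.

c1: issue MUL r3<-Mul1 | r0:8,r1:5,r2:2,r3:Mul1
c2: issue ADD r2<-Add1 | r0:8,r1:5,r2:Add1,r3:Mul1
c3: issue MUL r0<-Mul2 | r0:Mul2,r1:5,r2:Add1,r3:Mul1
c4: stall | r0:Mul2,r1:5,r2:Add1,r3:Mul1
c5: CDB Add1=10; stall | r0:Mul2,r1:5,r2:10,r3:Mul1
c6: CDB Mul1=64; issue MUL r2<-Mul1 | r0:Mul2,r1:5,r2:Mul1,r3:64
c7: issue ADD r2<-Add1 | r0:Mul2,r1:5,r2:Add1,r3:64
c8: stall | r0:Mul2,r1:5,r2:Add1,r3:64
c9: stall | r0:Mul2,r1:5,r2:Add1,r3:64
c10: CDB Mul2=50; issue MUL r0<-Mul2 | r0:Mul2,r1:5,r2:Add1,r3:64
c11: issue ADD r3<-Add2 | r0:Mul2,r1:5,r2:Add1,r3:Add2
c12: stall | r0:Mul2,r1:5,r2:Add1,r3:Add2
c13: stall | r0:Mul2,r1:5,r2:Add1,r3:Add2
c14: stall | r0:Mul2,r1:5,r2:Add1,r3:Add2
c15: CDB Mul1=3200; issue MUL r0<-Mul1 | r0:Mul1,r1:5,r2:Add1,r3:Add2
c16: CDB Mul2=2500; issue MUL r3<-Mul2 | r0:Mul1,r1:5,r2:Add1,r3:Mul2
c17: issue SUB r1<-Add3 | r0:Mul1,r1:Add3,r2:Add1,r3:Mul2
c18: CDB Add1=3264 | r0:Mul1,r1:Add3,r2:3264,r3:Mul2

STATUS = VALUE 3264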